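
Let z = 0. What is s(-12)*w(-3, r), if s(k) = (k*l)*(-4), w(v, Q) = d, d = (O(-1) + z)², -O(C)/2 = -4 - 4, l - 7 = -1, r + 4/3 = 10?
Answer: 73728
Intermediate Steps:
r = 26/3 (r = -4/3 + 10 = 26/3 ≈ 8.6667)
l = 6 (l = 7 - 1 = 6)
O(C) = 16 (O(C) = -2*(-4 - 4) = -2*(-8) = 16)
d = 256 (d = (16 + 0)² = 16² = 256)
w(v, Q) = 256
s(k) = -24*k (s(k) = (k*6)*(-4) = (6*k)*(-4) = -24*k)
s(-12)*w(-3, r) = -24*(-12)*256 = 288*256 = 73728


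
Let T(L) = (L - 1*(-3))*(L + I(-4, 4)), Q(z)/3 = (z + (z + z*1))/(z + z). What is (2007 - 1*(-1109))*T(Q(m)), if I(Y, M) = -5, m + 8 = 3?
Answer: -11685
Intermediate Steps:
m = -5 (m = -8 + 3 = -5)
Q(z) = 9/2 (Q(z) = 3*((z + (z + z*1))/(z + z)) = 3*((z + (z + z))/((2*z))) = 3*((z + 2*z)*(1/(2*z))) = 3*((3*z)*(1/(2*z))) = 3*(3/2) = 9/2)
T(L) = (-5 + L)*(3 + L) (T(L) = (L - 1*(-3))*(L - 5) = (L + 3)*(-5 + L) = (3 + L)*(-5 + L) = (-5 + L)*(3 + L))
(2007 - 1*(-1109))*T(Q(m)) = (2007 - 1*(-1109))*(-15 + (9/2)**2 - 2*9/2) = (2007 + 1109)*(-15 + 81/4 - 9) = 3116*(-15/4) = -11685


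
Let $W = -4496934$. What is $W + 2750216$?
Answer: $-1746718$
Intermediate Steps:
$W + 2750216 = -4496934 + 2750216 = -1746718$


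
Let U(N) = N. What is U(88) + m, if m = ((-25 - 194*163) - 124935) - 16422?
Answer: -172916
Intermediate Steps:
m = -173004 (m = ((-25 - 31622) - 124935) - 16422 = (-31647 - 124935) - 16422 = -156582 - 16422 = -173004)
U(88) + m = 88 - 173004 = -172916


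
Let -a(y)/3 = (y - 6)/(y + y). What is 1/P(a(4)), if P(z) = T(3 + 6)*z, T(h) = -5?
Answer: -4/15 ≈ -0.26667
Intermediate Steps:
a(y) = -3*(-6 + y)/(2*y) (a(y) = -3*(y - 6)/(y + y) = -3*(-6 + y)/(2*y))
P(z) = -5*z
1/P(a(4)) = 1/(-5*(-3/2 + 9/4)) = 1/(-5*¾) = 1/(-15/4) = -4/15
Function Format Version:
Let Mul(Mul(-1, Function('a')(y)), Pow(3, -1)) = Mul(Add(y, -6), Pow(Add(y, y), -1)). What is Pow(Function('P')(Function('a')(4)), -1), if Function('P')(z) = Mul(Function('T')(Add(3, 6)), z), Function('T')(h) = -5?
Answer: Rational(-4, 15) ≈ -0.26667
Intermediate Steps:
Function('a')(y) = Mul(Rational(-3, 2), Pow(y, -1), Add(-6, y)) (Function('a')(y) = Mul(-3, Mul(Add(y, -6), Pow(Add(y, y), -1))) = Mul(-3, Mul(Add(-6, y), Pow(Mul(2, y), -1))) = Mul(-3, Mul(Add(-6, y), Mul(Rational(1, 2), Pow(y, -1)))) = Mul(-3, Mul(Rational(1, 2), Pow(y, -1), Add(-6, y))) = Mul(Rational(-3, 2), Pow(y, -1), Add(-6, y)))
Function('P')(z) = Mul(-5, z)
Pow(Function('P')(Function('a')(4)), -1) = Pow(Mul(-5, Add(Rational(-3, 2), Mul(9, Pow(4, -1)))), -1) = Pow(Mul(-5, Add(Rational(-3, 2), Mul(9, Rational(1, 4)))), -1) = Pow(Mul(-5, Add(Rational(-3, 2), Rational(9, 4))), -1) = Pow(Mul(-5, Rational(3, 4)), -1) = Pow(Rational(-15, 4), -1) = Rational(-4, 15)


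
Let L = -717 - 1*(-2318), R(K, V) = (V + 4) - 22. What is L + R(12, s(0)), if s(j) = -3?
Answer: 1580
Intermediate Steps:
R(K, V) = -18 + V (R(K, V) = (4 + V) - 22 = -18 + V)
L = 1601 (L = -717 + 2318 = 1601)
L + R(12, s(0)) = 1601 + (-18 - 3) = 1601 - 21 = 1580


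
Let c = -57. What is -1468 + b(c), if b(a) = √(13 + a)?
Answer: -1468 + 2*I*√11 ≈ -1468.0 + 6.6332*I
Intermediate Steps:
-1468 + b(c) = -1468 + √(13 - 57) = -1468 + √(-44) = -1468 + 2*I*√11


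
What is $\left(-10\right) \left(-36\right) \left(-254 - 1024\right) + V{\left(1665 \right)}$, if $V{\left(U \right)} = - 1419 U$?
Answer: $-2822715$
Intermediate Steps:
$\left(-10\right) \left(-36\right) \left(-254 - 1024\right) + V{\left(1665 \right)} = \left(-10\right) \left(-36\right) \left(-254 - 1024\right) - 2362635 = 360 \left(-1278\right) - 2362635 = -460080 - 2362635 = -2822715$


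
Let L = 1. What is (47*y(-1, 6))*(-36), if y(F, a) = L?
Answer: -1692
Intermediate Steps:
y(F, a) = 1
(47*y(-1, 6))*(-36) = (47*1)*(-36) = 47*(-36) = -1692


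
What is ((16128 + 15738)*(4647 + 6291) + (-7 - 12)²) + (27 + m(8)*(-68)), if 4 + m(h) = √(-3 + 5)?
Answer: 348550968 - 68*√2 ≈ 3.4855e+8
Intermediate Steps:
m(h) = -4 + √2 (m(h) = -4 + √(-3 + 5) = -4 + √2)
((16128 + 15738)*(4647 + 6291) + (-7 - 12)²) + (27 + m(8)*(-68)) = ((16128 + 15738)*(4647 + 6291) + (-7 - 12)²) + (27 + (-4 + √2)*(-68)) = (31866*10938 + (-19)²) + (27 + (272 - 68*√2)) = (348550308 + 361) + (299 - 68*√2) = 348550669 + (299 - 68*√2) = 348550968 - 68*√2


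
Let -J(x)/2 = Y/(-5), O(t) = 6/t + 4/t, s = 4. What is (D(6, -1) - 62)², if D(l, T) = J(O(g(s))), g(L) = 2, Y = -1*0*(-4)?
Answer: 3844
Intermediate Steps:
Y = 0 (Y = 0*(-4) = 0)
O(t) = 10/t
J(x) = 0 (J(x) = -0/(-5) = -0*(-1)/5 = -2*0 = 0)
D(l, T) = 0
(D(6, -1) - 62)² = (0 - 62)² = (-62)² = 3844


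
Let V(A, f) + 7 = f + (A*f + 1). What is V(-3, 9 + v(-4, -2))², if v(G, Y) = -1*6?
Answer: 144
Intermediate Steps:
v(G, Y) = -6
V(A, f) = -6 + f + A*f (V(A, f) = -7 + (f + (A*f + 1)) = -7 + (f + (1 + A*f)) = -7 + (1 + f + A*f) = -6 + f + A*f)
V(-3, 9 + v(-4, -2))² = (-6 + (9 - 6) - 3*(9 - 6))² = (-6 + 3 - 3*3)² = (-6 + 3 - 9)² = (-12)² = 144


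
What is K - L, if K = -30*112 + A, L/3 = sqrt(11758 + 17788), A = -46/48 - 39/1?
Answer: -81599/24 - 3*sqrt(29546) ≈ -3915.6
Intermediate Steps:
A = -959/24 (A = -46*1/48 - 39*1 = -23/24 - 39 = -959/24 ≈ -39.958)
L = 3*sqrt(29546) (L = 3*sqrt(11758 + 17788) = 3*sqrt(29546) ≈ 515.67)
K = -81599/24 (K = -30*112 - 959/24 = -3360 - 959/24 = -81599/24 ≈ -3400.0)
K - L = -81599/24 - 3*sqrt(29546)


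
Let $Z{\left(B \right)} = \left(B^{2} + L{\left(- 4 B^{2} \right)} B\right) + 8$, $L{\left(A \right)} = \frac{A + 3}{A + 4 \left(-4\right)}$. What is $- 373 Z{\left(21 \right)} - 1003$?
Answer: $- \frac{313688313}{1780} \approx -1.7623 \cdot 10^{5}$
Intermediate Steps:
$L{\left(A \right)} = \frac{3 + A}{-16 + A}$ ($L{\left(A \right)} = \frac{3 + A}{A - 16} = \frac{3 + A}{-16 + A}$)
$Z{\left(B \right)} = 8 + B^{2} + \frac{B \left(3 - 4 B^{2}\right)}{-16 - 4 B^{2}}$ ($Z{\left(B \right)} = \left(B^{2} + \frac{3 - 4 B^{2}}{-16 - 4 B^{2}} B\right) + 8 = \left(B^{2} + \frac{B \left(3 - 4 B^{2}\right)}{-16 - 4 B^{2}}\right) + 8 = 8 + B^{2} + \frac{B \left(3 - 4 B^{2}\right)}{-16 - 4 B^{2}}$)
$- 373 Z{\left(21 \right)} - 1003 = - 373 \frac{\left(4 + 21^{2}\right) \left(8 + 21^{2}\right) + \frac{1}{4} \cdot 21 \left(-3 + 4 \cdot 21^{2}\right)}{4 + 21^{2}} - 1003 = - 373 \frac{\left(4 + 441\right) \left(8 + 441\right) + \frac{1}{4} \cdot 21 \left(-3 + 4 \cdot 441\right)}{4 + 441} - 1003 = - 373 \frac{445 \cdot 449 + \frac{1}{4} \cdot 21 \left(-3 + 1764\right)}{445} - 1003 = - 373 \frac{199805 + \frac{1}{4} \cdot 21 \cdot 1761}{445} - 1003 = - 373 \frac{199805 + \frac{36981}{4}}{445} - 1003 = - 373 \cdot \frac{1}{445} \cdot \frac{836201}{4} - 1003 = \left(-373\right) \frac{836201}{1780} - 1003 = - \frac{311902973}{1780} - 1003 = - \frac{313688313}{1780}$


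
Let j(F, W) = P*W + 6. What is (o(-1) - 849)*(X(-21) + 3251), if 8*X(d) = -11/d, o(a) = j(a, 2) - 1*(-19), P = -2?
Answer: -37686351/14 ≈ -2.6919e+6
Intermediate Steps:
j(F, W) = 6 - 2*W (j(F, W) = -2*W + 6 = 6 - 2*W)
o(a) = 21 (o(a) = (6 - 2*2) - 1*(-19) = (6 - 4) + 19 = 2 + 19 = 21)
X(d) = -11/(8*d) (X(d) = (-11/d)/8 = -11/(8*d))
(o(-1) - 849)*(X(-21) + 3251) = (21 - 849)*(-11/8/(-21) + 3251) = -828*(-11/8*(-1/21) + 3251) = -828*(11/168 + 3251) = -828*546179/168 = -37686351/14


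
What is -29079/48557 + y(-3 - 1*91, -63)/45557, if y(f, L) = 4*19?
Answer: -1321061671/2212111249 ≈ -0.59719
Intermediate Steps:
y(f, L) = 76
-29079/48557 + y(-3 - 1*91, -63)/45557 = -29079/48557 + 76/45557 = -1321061671/2212111249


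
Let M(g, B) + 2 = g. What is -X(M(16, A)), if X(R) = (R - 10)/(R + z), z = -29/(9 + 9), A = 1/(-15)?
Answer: -72/223 ≈ -0.32287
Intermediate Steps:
A = -1/15 ≈ -0.066667
M(g, B) = -2 + g
z = -29/18 ≈ -1.6111
X(R) = (-10 + R)/(-29/18 + R) (X(R) = (R - 10)/(R - 29/18) = (-10 + R)/(-29/18 + R))
-X(M(16, A)) = -18*(-10 + (-2 + 16))/(-29 + 18*(-2 + 16)) = -18*(-10 + 14)/(-29 + 18*14) = -18*4/(-29 + 252) = -18*4/223 = -1*72/223 = -72/223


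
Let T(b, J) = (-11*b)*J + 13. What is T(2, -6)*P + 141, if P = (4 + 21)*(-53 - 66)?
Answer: -431234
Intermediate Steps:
P = -2975 (P = 25*(-119) = -2975)
T(b, J) = 13 - 11*J*b (T(b, J) = -11*J*b + 13 = 13 - 11*J*b)
T(2, -6)*P + 141 = (13 - 11*(-6)*2)*(-2975) + 141 = (13 + 132)*(-2975) + 141 = 145*(-2975) + 141 = -431375 + 141 = -431234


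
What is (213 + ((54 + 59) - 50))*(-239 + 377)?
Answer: 38088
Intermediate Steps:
(213 + ((54 + 59) - 50))*(-239 + 377) = (213 + (113 - 50))*138 = (213 + 63)*138 = 276*138 = 38088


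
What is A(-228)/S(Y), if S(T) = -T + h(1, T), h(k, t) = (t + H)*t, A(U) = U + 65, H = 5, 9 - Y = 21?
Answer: -163/96 ≈ -1.6979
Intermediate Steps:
Y = -12 (Y = 9 - 1*21 = 9 - 21 = -12)
A(U) = 65 + U
h(k, t) = t*(5 + t) (h(k, t) = (t + 5)*t = (5 + t)*t = t*(5 + t))
S(T) = -T + T*(5 + T)
A(-228)/S(Y) = (65 - 228)/((-12*(4 - 12))) = -163/((-12*(-8))) = -163/96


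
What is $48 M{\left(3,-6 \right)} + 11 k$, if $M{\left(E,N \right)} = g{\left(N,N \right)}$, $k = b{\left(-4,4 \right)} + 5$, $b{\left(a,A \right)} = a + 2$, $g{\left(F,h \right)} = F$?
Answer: $-255$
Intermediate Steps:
$b{\left(a,A \right)} = 2 + a$
$k = 3$ ($k = \left(2 - 4\right) + 5 = -2 + 5 = 3$)
$M{\left(E,N \right)} = N$
$48 M{\left(3,-6 \right)} + 11 k = 48 \left(-6\right) + 11 \cdot 3 = -288 + 33 = -255$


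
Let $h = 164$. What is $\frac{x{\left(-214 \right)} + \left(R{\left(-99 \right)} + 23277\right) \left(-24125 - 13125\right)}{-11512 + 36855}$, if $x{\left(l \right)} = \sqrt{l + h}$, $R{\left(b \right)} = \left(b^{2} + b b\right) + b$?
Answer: $- \frac{1593555000}{25343} + \frac{5 i \sqrt{2}}{25343} \approx -62880.0 + 0.00027901 i$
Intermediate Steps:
$R{\left(b \right)} = b + 2 b^{2}$ ($R{\left(b \right)} = \left(b^{2} + b^{2}\right) + b = 2 b^{2} + b = b + 2 b^{2}$)
$x{\left(l \right)} = \sqrt{164 + l}$ ($x{\left(l \right)} = \sqrt{l + 164} = \sqrt{164 + l}$)
$\frac{x{\left(-214 \right)} + \left(R{\left(-99 \right)} + 23277\right) \left(-24125 - 13125\right)}{-11512 + 36855} = \frac{\sqrt{164 - 214} + \left(- 99 \left(1 + 2 \left(-99\right)\right) + 23277\right) \left(-24125 - 13125\right)}{-11512 + 36855} = \frac{\sqrt{-50} + \left(- 99 \left(1 - 198\right) + 23277\right) \left(-37250\right)}{25343} = \left(5 i \sqrt{2} + \left(\left(-99\right) \left(-197\right) + 23277\right) \left(-37250\right)\right) \frac{1}{25343} = \left(5 i \sqrt{2} + \left(19503 + 23277\right) \left(-37250\right)\right) \frac{1}{25343} = \left(5 i \sqrt{2} + 42780 \left(-37250\right)\right) \frac{1}{25343} = \left(5 i \sqrt{2} - 1593555000\right) \frac{1}{25343} = \left(-1593555000 + 5 i \sqrt{2}\right) \frac{1}{25343} = - \frac{1593555000}{25343} + \frac{5 i \sqrt{2}}{25343}$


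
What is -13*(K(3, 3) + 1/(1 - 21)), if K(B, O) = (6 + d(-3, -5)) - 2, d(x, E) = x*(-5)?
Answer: -4927/20 ≈ -246.35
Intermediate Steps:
d(x, E) = -5*x
K(B, O) = 19 (K(B, O) = (6 - 5*(-3)) - 2 = (6 + 15) - 2 = 21 - 2 = 19)
-13*(K(3, 3) + 1/(1 - 21)) = -13*(19 + 1/(1 - 21)) = -13*(19 + 1/(-20)) = -13*(19 - 1/20) = -13*379/20 = -4927/20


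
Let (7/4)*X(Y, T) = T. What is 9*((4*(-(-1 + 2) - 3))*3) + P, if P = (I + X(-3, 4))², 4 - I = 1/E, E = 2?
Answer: -78111/196 ≈ -398.53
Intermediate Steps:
X(Y, T) = 4*T/7
I = 7/2 (I = 4 - 1/2 = 4 - 1*½ = 4 - ½ = 7/2 ≈ 3.5000)
P = 6561/196 (P = (7/2 + (4/7)*4)² = (7/2 + 16/7)² = (81/14)² = 6561/196 ≈ 33.474)
9*((4*(-(-1 + 2) - 3))*3) + P = 9*((4*(-(-1 + 2) - 3))*3) + 6561/196 = 9*((4*(-1*1 - 3))*3) + 6561/196 = 9*((4*(-1 - 3))*3) + 6561/196 = 9*((4*(-4))*3) + 6561/196 = 9*(-16*3) + 6561/196 = 9*(-48) + 6561/196 = -432 + 6561/196 = -78111/196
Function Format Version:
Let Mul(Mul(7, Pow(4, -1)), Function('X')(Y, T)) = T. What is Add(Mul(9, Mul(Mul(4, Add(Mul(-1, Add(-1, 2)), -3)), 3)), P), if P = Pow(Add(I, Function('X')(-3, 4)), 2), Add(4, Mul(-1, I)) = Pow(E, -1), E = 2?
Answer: Rational(-78111, 196) ≈ -398.53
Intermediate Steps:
Function('X')(Y, T) = Mul(Rational(4, 7), T)
I = Rational(7, 2) (I = Add(4, Mul(-1, Pow(2, -1))) = Add(4, Mul(-1, Rational(1, 2))) = Add(4, Rational(-1, 2)) = Rational(7, 2) ≈ 3.5000)
P = Rational(6561, 196) (P = Pow(Add(Rational(7, 2), Mul(Rational(4, 7), 4)), 2) = Pow(Add(Rational(7, 2), Rational(16, 7)), 2) = Pow(Rational(81, 14), 2) = Rational(6561, 196) ≈ 33.474)
Add(Mul(9, Mul(Mul(4, Add(Mul(-1, Add(-1, 2)), -3)), 3)), P) = Add(Mul(9, Mul(Mul(4, Add(Mul(-1, Add(-1, 2)), -3)), 3)), Rational(6561, 196)) = Add(Mul(9, Mul(Mul(4, Add(Mul(-1, 1), -3)), 3)), Rational(6561, 196)) = Add(Mul(9, Mul(Mul(4, Add(-1, -3)), 3)), Rational(6561, 196)) = Add(Mul(9, Mul(Mul(4, -4), 3)), Rational(6561, 196)) = Add(Mul(9, Mul(-16, 3)), Rational(6561, 196)) = Add(Mul(9, -48), Rational(6561, 196)) = Add(-432, Rational(6561, 196)) = Rational(-78111, 196)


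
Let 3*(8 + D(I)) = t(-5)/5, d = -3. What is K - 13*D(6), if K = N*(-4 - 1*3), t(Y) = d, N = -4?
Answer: 673/5 ≈ 134.60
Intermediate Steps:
t(Y) = -3
D(I) = -41/5 (D(I) = -8 + (-3/5)/3 = -8 + (-3*⅕)/3 = -8 + (⅓)*(-⅗) = -8 - ⅕ = -41/5)
K = 28 (K = -4*(-4 - 1*3) = -4*(-4 - 3) = -4*(-7) = 28)
K - 13*D(6) = 28 - 13*(-41/5) = 28 + 533/5 = 673/5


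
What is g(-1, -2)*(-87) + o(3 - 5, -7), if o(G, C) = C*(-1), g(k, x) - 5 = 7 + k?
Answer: -950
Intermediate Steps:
g(k, x) = 12 + k (g(k, x) = 5 + (7 + k) = 12 + k)
o(G, C) = -C
g(-1, -2)*(-87) + o(3 - 5, -7) = (12 - 1)*(-87) - 1*(-7) = 11*(-87) + 7 = -957 + 7 = -950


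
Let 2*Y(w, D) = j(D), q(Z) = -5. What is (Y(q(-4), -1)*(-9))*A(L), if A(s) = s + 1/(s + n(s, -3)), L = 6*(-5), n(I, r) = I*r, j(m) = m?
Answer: -5397/40 ≈ -134.93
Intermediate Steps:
L = -30
A(s) = s - 1/(2*s) (A(s) = s + 1/(s + s*(-3)) = s + 1/(s - 3*s) = s + 1/(-2*s) = s - 1/(2*s))
Y(w, D) = D/2
(Y(q(-4), -1)*(-9))*A(L) = (((1/2)*(-1))*(-9))*(-30 - 1/2/(-30)) = (-1/2*(-9))*(-30 - 1/2*(-1/30)) = 9*(-30 + 1/60)/2 = (9/2)*(-1799/60) = -5397/40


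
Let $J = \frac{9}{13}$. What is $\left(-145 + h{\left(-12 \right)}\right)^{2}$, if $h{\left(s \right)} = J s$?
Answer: $\frac{3972049}{169} \approx 23503.0$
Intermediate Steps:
$J = \frac{9}{13}$ ($J = 9 \cdot \frac{1}{13} = \frac{9}{13} \approx 0.69231$)
$h{\left(s \right)} = \frac{9 s}{13}$
$\left(-145 + h{\left(-12 \right)}\right)^{2} = \left(-145 + \frac{9}{13} \left(-12\right)\right)^{2} = \left(-145 - \frac{108}{13}\right)^{2} = \left(- \frac{1993}{13}\right)^{2} = \frac{3972049}{169}$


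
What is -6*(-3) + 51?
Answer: 69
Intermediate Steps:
-6*(-3) + 51 = -2*(-9) + 51 = 18 + 51 = 69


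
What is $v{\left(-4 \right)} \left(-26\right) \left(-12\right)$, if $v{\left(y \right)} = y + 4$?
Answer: $0$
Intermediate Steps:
$v{\left(y \right)} = 4 + y$
$v{\left(-4 \right)} \left(-26\right) \left(-12\right) = \left(4 - 4\right) \left(-26\right) \left(-12\right) = 0 \left(-26\right) \left(-12\right) = 0 \left(-12\right) = 0$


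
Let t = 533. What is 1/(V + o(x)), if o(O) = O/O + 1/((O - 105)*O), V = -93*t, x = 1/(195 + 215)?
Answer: -43049/2134020932 ≈ -2.0173e-5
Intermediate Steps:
x = 1/410 ≈ 0.0024390
V = -49569 (V = -93*533 = -49569)
o(O) = 1 + 1/(O*(-105 + O)) (o(O) = 1 + 1/((-105 + O)*O) = 1 + 1/(O*(-105 + O)))
1/(V + o(x)) = 1/(-49569 + (1 + (1/410)² - 105*1/410)/((1/410)*(-105 + 1/410))) = 1/(-49569 + 410*(1 + 1/168100 - 21/82)/(-43049/410)) = 1/(-49569 + 410*(-410/43049)*(125051/168100)) = 1/(-49569 - 125051/43049) = 1/(-2134020932/43049) = -43049/2134020932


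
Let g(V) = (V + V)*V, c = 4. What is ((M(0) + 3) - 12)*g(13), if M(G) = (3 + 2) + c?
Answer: 0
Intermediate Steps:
M(G) = 9 (M(G) = (3 + 2) + 4 = 5 + 4 = 9)
g(V) = 2*V² (g(V) = (2*V)*V = 2*V²)
((M(0) + 3) - 12)*g(13) = ((9 + 3) - 12)*(2*13²) = (12 - 12)*(2*169) = 0*338 = 0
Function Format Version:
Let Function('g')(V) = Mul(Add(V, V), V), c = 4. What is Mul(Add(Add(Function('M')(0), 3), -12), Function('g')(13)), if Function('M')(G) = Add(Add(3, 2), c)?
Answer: 0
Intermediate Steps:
Function('M')(G) = 9 (Function('M')(G) = Add(Add(3, 2), 4) = Add(5, 4) = 9)
Function('g')(V) = Mul(2, Pow(V, 2)) (Function('g')(V) = Mul(Mul(2, V), V) = Mul(2, Pow(V, 2)))
Mul(Add(Add(Function('M')(0), 3), -12), Function('g')(13)) = Mul(Add(Add(9, 3), -12), Mul(2, Pow(13, 2))) = Mul(Add(12, -12), Mul(2, 169)) = Mul(0, 338) = 0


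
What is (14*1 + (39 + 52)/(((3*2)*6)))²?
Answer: 354025/1296 ≈ 273.17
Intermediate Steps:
(14*1 + (39 + 52)/(((3*2)*6)))² = (14 + 91/((6*6)))² = (14 + 91/36)² = (595/36)² = 354025/1296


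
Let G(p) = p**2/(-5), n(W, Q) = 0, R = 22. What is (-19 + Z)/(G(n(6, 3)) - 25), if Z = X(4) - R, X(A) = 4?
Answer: 37/25 ≈ 1.4800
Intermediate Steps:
G(p) = -p**2/5
Z = -18 (Z = 4 - 1*22 = 4 - 22 = -18)
(-19 + Z)/(G(n(6, 3)) - 25) = (-19 - 18)/(-1/5*0**2 - 25) = -37/(-1/5*0 - 25) = -37/(0 - 25) = -37/(-25) = -1/25*(-37) = 37/25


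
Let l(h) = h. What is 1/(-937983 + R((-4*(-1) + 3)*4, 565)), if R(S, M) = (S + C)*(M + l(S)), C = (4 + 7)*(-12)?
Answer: -1/999655 ≈ -1.0003e-6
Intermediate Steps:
C = -132 (C = 11*(-12) = -132)
R(S, M) = (-132 + S)*(M + S) (R(S, M) = (S - 132)*(M + S) = (-132 + S)*(M + S))
1/(-937983 + R((-4*(-1) + 3)*4, 565)) = 1/(-937983 + (((-4*(-1) + 3)*4)**2 - 132*565 - 132*(-4*(-1) + 3)*4 + 565*((-4*(-1) + 3)*4))) = 1/(-937983 + (((4 + 3)*4)**2 - 74580 - 132*(4 + 3)*4 + 565*((4 + 3)*4))) = 1/(-937983 + ((7*4)**2 - 74580 - 924*4 + 565*(7*4))) = 1/(-937983 + (28**2 - 74580 - 132*28 + 565*28)) = 1/(-937983 + (784 - 74580 - 3696 + 15820)) = 1/(-937983 - 61672) = 1/(-999655) = -1/999655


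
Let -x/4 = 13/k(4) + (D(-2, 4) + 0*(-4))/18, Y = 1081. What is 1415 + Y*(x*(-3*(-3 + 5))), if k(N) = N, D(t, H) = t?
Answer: 248551/3 ≈ 82850.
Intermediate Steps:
x = -113/9 (x = -4*(13/4 + (-2 + 0*(-4))/18) = -4*(13*(1/4) + (-2 + 0)*(1/18)) = -4*(13/4 - 2*1/18) = -4*(13/4 - 1/9) = -4*113/36 = -113/9 ≈ -12.556)
1415 + Y*(x*(-3*(-3 + 5))) = 1415 + 1081*(-(-113)*(-3 + 5)/3) = 1415 + 1081*(-(-113)*2/3) = 1415 + 1081*(-113/9*(-6)) = 1415 + 1081*(226/3) = 1415 + 244306/3 = 248551/3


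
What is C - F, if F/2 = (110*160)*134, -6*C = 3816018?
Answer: -5352803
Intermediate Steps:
C = -636003 (C = -⅙*3816018 = -636003)
F = 4716800 (F = 2*((110*160)*134) = 2*(17600*134) = 2*2358400 = 4716800)
C - F = -636003 - 1*4716800 = -636003 - 4716800 = -5352803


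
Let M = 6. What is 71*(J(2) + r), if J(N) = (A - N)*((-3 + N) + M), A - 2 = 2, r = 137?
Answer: 10437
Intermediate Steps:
A = 4 (A = 2 + 2 = 4)
J(N) = (3 + N)*(4 - N) (J(N) = (4 - N)*((-3 + N) + 6) = (4 - N)*(3 + N) = (3 + N)*(4 - N))
71*(J(2) + r) = 71*((12 + 2 - 1*2**2) + 137) = 71*((12 + 2 - 1*4) + 137) = 71*((12 + 2 - 4) + 137) = 71*(10 + 137) = 71*147 = 10437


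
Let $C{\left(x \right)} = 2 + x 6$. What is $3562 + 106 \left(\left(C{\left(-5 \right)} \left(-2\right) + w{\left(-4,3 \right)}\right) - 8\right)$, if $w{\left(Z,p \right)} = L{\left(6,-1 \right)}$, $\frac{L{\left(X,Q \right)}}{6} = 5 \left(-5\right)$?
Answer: $-7250$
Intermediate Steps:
$C{\left(x \right)} = 2 + 6 x$
$L{\left(X,Q \right)} = -150$ ($L{\left(X,Q \right)} = 6 \cdot 5 \left(-5\right) = 6 \left(-25\right) = -150$)
$w{\left(Z,p \right)} = -150$
$3562 + 106 \left(\left(C{\left(-5 \right)} \left(-2\right) + w{\left(-4,3 \right)}\right) - 8\right) = 3562 + 106 \left(\left(\left(2 + 6 \left(-5\right)\right) \left(-2\right) - 150\right) - 8\right) = 3562 + 106 \left(\left(\left(2 - 30\right) \left(-2\right) - 150\right) - 8\right) = 3562 + 106 \left(\left(\left(-28\right) \left(-2\right) - 150\right) - 8\right) = 3562 + 106 \left(\left(56 - 150\right) - 8\right) = 3562 + 106 \left(-94 - 8\right) = 3562 + 106 \left(-102\right) = 3562 - 10812 = -7250$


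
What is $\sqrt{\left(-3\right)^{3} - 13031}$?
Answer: $i \sqrt{13058} \approx 114.27 i$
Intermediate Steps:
$\sqrt{\left(-3\right)^{3} - 13031} = \sqrt{-27 - 13031} = \sqrt{-13058} = i \sqrt{13058}$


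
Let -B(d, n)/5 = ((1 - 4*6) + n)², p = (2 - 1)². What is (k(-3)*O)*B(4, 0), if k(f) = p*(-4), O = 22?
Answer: 232760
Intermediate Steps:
p = 1 (p = 1² = 1)
B(d, n) = -5*(-23 + n)² (B(d, n) = -5*((1 - 4*6) + n)² = -5*((1 - 24) + n)² = -5*(-23 + n)²)
k(f) = -4 (k(f) = 1*(-4) = -4)
(k(-3)*O)*B(4, 0) = (-4*22)*(-5*(-23 + 0)²) = -(-440)*(-23)² = -(-440)*529 = -88*(-2645) = 232760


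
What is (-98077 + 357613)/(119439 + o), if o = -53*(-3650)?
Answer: 259536/312889 ≈ 0.82948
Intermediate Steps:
o = 193450
(-98077 + 357613)/(119439 + o) = (-98077 + 357613)/(119439 + 193450) = 259536/312889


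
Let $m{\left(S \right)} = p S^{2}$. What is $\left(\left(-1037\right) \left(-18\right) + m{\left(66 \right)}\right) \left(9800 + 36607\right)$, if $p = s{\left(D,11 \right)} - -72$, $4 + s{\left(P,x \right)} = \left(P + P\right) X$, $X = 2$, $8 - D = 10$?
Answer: $12995166582$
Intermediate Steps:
$D = -2$ ($D = 8 - 10 = -2$)
$s{\left(P,x \right)} = -4 + 4 P$ ($s{\left(P,x \right)} = -4 + \left(P + P\right) 2 = -4 + 2 P 2 = -4 + 4 P$)
$p = 60$ ($p = \left(-4 + 4 \left(-2\right)\right) - -72 = \left(-4 - 8\right) + 72 = -12 + 72 = 60$)
$m{\left(S \right)} = 60 S^{2}$
$\left(\left(-1037\right) \left(-18\right) + m{\left(66 \right)}\right) \left(9800 + 36607\right) = \left(\left(-1037\right) \left(-18\right) + 60 \cdot 66^{2}\right) \left(9800 + 36607\right) = \left(18666 + 60 \cdot 4356\right) 46407 = \left(18666 + 261360\right) 46407 = 280026 \cdot 46407 = 12995166582$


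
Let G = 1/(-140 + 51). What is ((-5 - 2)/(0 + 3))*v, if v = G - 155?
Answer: 96572/267 ≈ 361.69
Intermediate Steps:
G = -1/89 (G = 1/(-89) = -1/89 ≈ -0.011236)
v = -13796/89 (v = -1/89 - 155 = -13796/89 ≈ -155.01)
((-5 - 2)/(0 + 3))*v = ((-5 - 2)/(0 + 3))*(-13796/89) = -7/3*(-13796/89) = 96572/267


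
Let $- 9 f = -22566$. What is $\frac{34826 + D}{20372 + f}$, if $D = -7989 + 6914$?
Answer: $\frac{101253}{68638} \approx 1.4752$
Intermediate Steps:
$D = -1075$
$f = \frac{7522}{3}$ ($f = \left(- \frac{1}{9}\right) \left(-22566\right) = \frac{7522}{3} \approx 2507.3$)
$\frac{34826 + D}{20372 + f} = \frac{34826 - 1075}{20372 + \frac{7522}{3}} = \frac{33751}{\frac{68638}{3}} = 33751 \cdot \frac{3}{68638} = \frac{101253}{68638}$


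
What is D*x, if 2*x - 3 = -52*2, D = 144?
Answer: -7272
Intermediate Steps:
x = -101/2 (x = 3/2 + (-52*2)/2 = 3/2 + (1/2)*(-104) = 3/2 - 52 = -101/2 ≈ -50.500)
D*x = 144*(-101/2) = -7272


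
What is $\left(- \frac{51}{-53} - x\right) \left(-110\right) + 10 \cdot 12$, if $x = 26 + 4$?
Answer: $\frac{175650}{53} \approx 3314.2$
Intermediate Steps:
$x = 30$
$\left(- \frac{51}{-53} - x\right) \left(-110\right) + 10 \cdot 12 = \left(- \frac{51}{-53} - 30\right) \left(-110\right) + 10 \cdot 12 = \left(\left(-51\right) \left(- \frac{1}{53}\right) - 30\right) \left(-110\right) + 120 = \left(\frac{51}{53} - 30\right) \left(-110\right) + 120 = \left(- \frac{1539}{53}\right) \left(-110\right) + 120 = \frac{169290}{53} + 120 = \frac{175650}{53}$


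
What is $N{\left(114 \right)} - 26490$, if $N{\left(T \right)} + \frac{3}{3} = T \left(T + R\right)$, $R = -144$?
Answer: $-29911$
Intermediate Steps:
$N{\left(T \right)} = -1 + T \left(-144 + T\right)$ ($N{\left(T \right)} = -1 + T \left(T - 144\right) = -1 + T \left(-144 + T\right)$)
$N{\left(114 \right)} - 26490 = \left(-1 + 114^{2} - 16416\right) - 26490 = \left(-1 + 12996 - 16416\right) - 26490 = -3421 - 26490 = -29911$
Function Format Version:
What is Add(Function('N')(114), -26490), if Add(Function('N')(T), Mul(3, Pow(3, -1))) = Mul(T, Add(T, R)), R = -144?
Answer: -29911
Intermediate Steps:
Function('N')(T) = Add(-1, Mul(T, Add(-144, T))) (Function('N')(T) = Add(-1, Mul(T, Add(T, -144))) = Add(-1, Mul(T, Add(-144, T))))
Add(Function('N')(114), -26490) = Add(Add(-1, Pow(114, 2), Mul(-144, 114)), -26490) = Add(Add(-1, 12996, -16416), -26490) = Add(-3421, -26490) = -29911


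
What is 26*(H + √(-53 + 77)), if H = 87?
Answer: 2262 + 52*√6 ≈ 2389.4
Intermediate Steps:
26*(H + √(-53 + 77)) = 26*(87 + √(-53 + 77)) = 26*(87 + √24) = 26*(87 + 2*√6) = 2262 + 52*√6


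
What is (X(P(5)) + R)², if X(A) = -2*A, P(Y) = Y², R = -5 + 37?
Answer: 324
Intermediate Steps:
R = 32
(X(P(5)) + R)² = (-2*5² + 32)² = (-2*25 + 32)² = (-50 + 32)² = (-18)² = 324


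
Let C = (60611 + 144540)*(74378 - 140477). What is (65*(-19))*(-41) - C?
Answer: 13560326584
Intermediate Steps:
C = -13560275949 (C = 205151*(-66099) = -13560275949)
(65*(-19))*(-41) - C = (65*(-19))*(-41) - 1*(-13560275949) = -1235*(-41) + 13560275949 = 50635 + 13560275949 = 13560326584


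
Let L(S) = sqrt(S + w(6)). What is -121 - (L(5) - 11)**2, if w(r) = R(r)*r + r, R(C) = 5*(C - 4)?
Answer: -313 + 22*sqrt(71) ≈ -127.62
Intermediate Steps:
R(C) = -20 + 5*C (R(C) = 5*(-4 + C) = -20 + 5*C)
w(r) = r + r*(-20 + 5*r) (w(r) = (-20 + 5*r)*r + r = r*(-20 + 5*r) + r = r + r*(-20 + 5*r))
L(S) = sqrt(66 + S) (L(S) = sqrt(S + 6*(-19 + 5*6)) = sqrt(S + 6*(-19 + 30)) = sqrt(S + 6*11) = sqrt(S + 66) = sqrt(66 + S))
-121 - (L(5) - 11)**2 = -121 - (sqrt(66 + 5) - 11)**2 = -121 - (sqrt(71) - 11)**2 = -121 - (-11 + sqrt(71))**2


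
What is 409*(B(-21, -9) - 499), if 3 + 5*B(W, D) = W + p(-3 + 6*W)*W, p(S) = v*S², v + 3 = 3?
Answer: -1030271/5 ≈ -2.0605e+5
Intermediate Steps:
v = 0 (v = -3 + 3 = 0)
p(S) = 0 (p(S) = 0*S² = 0)
B(W, D) = -⅗ + W/5 (B(W, D) = -⅗ + (W + 0*W)/5 = -⅗ + (W + 0)/5 = -⅗ + W/5)
409*(B(-21, -9) - 499) = 409*((-⅗ + (⅕)*(-21)) - 499) = 409*((-⅗ - 21/5) - 499) = 409*(-24/5 - 499) = 409*(-2519/5) = -1030271/5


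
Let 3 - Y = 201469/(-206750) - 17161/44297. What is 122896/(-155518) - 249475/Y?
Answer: -177665675539161902014/3106295015540387 ≈ -57195.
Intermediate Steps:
Y = 39947723293/9158404750 (Y = 3 - (201469/(-206750) - 17161/44297) = 3 - (201469*(-1/206750) - 17161*1/44297) = 3 - (-201469/206750 - 17161/44297) = 3 - 1*(-12472509043/9158404750) = 3 + 12472509043/9158404750 = 39947723293/9158404750 ≈ 4.3619)
122896/(-155518) - 249475/Y = 122896/(-155518) - 249475/39947723293/9158404750 = 122896*(-1/155518) - 249475*9158404750/39947723293 = -61448/77759 - 2284793025006250/39947723293 = -177665675539161902014/3106295015540387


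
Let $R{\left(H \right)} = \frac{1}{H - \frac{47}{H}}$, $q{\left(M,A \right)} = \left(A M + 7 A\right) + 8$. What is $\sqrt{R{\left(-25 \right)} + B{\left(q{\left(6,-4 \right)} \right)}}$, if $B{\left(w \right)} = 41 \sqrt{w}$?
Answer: $\frac{\sqrt{-50 + 94792 i \sqrt{11}}}{34} \approx 11.66 + 11.662 i$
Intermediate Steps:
$q{\left(M,A \right)} = 8 + 7 A + A M$ ($q{\left(M,A \right)} = \left(7 A + A M\right) + 8 = 8 + 7 A + A M$)
$\sqrt{R{\left(-25 \right)} + B{\left(q{\left(6,-4 \right)} \right)}} = \sqrt{- \frac{25}{-47 + \left(-25\right)^{2}} + 41 \sqrt{8 + 7 \left(-4\right) - 24}} = \sqrt{- \frac{25}{-47 + 625} + 41 \sqrt{8 - 28 - 24}} = \sqrt{- \frac{25}{578} + 41 \sqrt{-44}} = \sqrt{\left(-25\right) \frac{1}{578} + 41 \cdot 2 i \sqrt{11}} = \sqrt{- \frac{25}{578} + 82 i \sqrt{11}}$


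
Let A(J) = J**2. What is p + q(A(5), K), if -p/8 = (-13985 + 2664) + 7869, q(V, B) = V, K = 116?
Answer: 27641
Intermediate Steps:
p = 27616 (p = -8*((-13985 + 2664) + 7869) = -8*(-11321 + 7869) = -8*(-3452) = 27616)
p + q(A(5), K) = 27616 + 5**2 = 27616 + 25 = 27641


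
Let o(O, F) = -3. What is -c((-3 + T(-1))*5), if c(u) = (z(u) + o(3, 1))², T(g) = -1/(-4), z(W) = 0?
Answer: -9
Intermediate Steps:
T(g) = ¼ (T(g) = -1*(-¼) = ¼)
c(u) = 9 (c(u) = (0 - 3)² = (-3)² = 9)
-c((-3 + T(-1))*5) = -1*9 = -9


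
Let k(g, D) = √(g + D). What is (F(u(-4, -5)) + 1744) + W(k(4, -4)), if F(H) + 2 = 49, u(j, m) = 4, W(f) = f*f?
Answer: 1791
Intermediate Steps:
k(g, D) = √(D + g)
W(f) = f²
F(H) = 47 (F(H) = -2 + 49 = 47)
(F(u(-4, -5)) + 1744) + W(k(4, -4)) = (47 + 1744) + (√(-4 + 4))² = 1791 + (√0)² = 1791 + 0² = 1791 + 0 = 1791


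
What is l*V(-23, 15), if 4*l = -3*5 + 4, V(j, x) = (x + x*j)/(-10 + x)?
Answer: 363/2 ≈ 181.50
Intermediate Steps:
V(j, x) = (x + j*x)/(-10 + x)
l = -11/4 (l = (-3*5 + 4)/4 = (-15 + 4)/4 = (1/4)*(-11) = -11/4 ≈ -2.7500)
l*V(-23, 15) = -165*(1 - 23)/(4*(-10 + 15)) = -165*(-22)/(4*5) = -11/4*(-66) = 363/2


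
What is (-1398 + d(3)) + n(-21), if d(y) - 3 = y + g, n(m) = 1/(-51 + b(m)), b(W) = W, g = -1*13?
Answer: -101161/72 ≈ -1405.0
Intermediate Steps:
g = -13
n(m) = 1/(-51 + m)
d(y) = -10 + y (d(y) = 3 + (y - 13) = 3 + (-13 + y) = -10 + y)
(-1398 + d(3)) + n(-21) = (-1398 + (-10 + 3)) + 1/(-51 - 21) = (-1398 - 7) + 1/(-72) = -1405 - 1/72 = -101161/72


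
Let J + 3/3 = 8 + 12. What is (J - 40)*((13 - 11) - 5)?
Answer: 63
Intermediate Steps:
J = 19 (J = -1 + (8 + 12) = -1 + 20 = 19)
(J - 40)*((13 - 11) - 5) = (19 - 40)*((13 - 11) - 5) = -21*(2 - 5) = -21*(-3) = 63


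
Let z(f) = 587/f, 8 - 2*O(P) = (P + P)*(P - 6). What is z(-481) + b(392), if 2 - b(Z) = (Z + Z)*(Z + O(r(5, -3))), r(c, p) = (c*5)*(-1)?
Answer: 142922791/481 ≈ 2.9714e+5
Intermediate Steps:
r(c, p) = -5*c (r(c, p) = (5*c)*(-1) = -5*c)
O(P) = 4 - P*(-6 + P) (O(P) = 4 - (P + P)*(P - 6)/2 = 4 - 2*P*(-6 + P)/2 = 4 - P*(-6 + P))
b(Z) = 2 - 2*Z*(-771 + Z) (b(Z) = 2 - (Z + Z)*(Z + (4 - (-5*5)² + 6*(-5*5))) = 2 - 2*Z*(Z + (4 - 1*(-25)² + 6*(-25))) = 2 - 2*Z*(Z + (4 - 1*625 - 150)) = 2 - 2*Z*(Z + (4 - 625 - 150)) = 2 - 2*Z*(Z - 771) = 2 - 2*Z*(-771 + Z))
z(-481) + b(392) = 587/(-481) + (2 - 2*392² + 1542*392) = 587*(-1/481) + (2 - 2*153664 + 604464) = -587/481 + (2 - 307328 + 604464) = -587/481 + 297138 = 142922791/481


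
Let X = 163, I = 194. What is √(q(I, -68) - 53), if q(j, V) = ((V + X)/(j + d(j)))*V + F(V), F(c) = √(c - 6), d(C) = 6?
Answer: √(-8530 + 100*I*√74)/10 ≈ 0.46512 + 9.2475*I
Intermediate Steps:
F(c) = √(-6 + c)
q(j, V) = √(-6 + V) + V*(163 + V)/(6 + j) (q(j, V) = ((V + 163)/(j + 6))*V + √(-6 + V) = ((163 + V)/(6 + j))*V + √(-6 + V) = V*(163 + V)/(6 + j) + √(-6 + V) = √(-6 + V) + V*(163 + V)/(6 + j))
√(q(I, -68) - 53) = √(((-68)² + 6*√(-6 - 68) + 163*(-68) + 194*√(-6 - 68))/(6 + 194) - 53) = √((4624 + 6*√(-74) - 11084 + 194*√(-74))/200 - 53) = √((4624 + 6*(I*√74) - 11084 + 194*(I*√74))/200 - 53) = √((4624 + 6*I*√74 - 11084 + 194*I*√74)/200 - 53) = √((-6460 + 200*I*√74)/200 - 53) = √((-323/10 + I*√74) - 53) = √(-853/10 + I*√74)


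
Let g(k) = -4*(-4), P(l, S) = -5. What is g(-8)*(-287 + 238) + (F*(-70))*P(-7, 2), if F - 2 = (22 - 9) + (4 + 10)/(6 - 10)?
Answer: 3241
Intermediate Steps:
g(k) = 16
F = 23/2 (F = 2 + ((22 - 9) + (4 + 10)/(6 - 10)) = 2 + (13 + 14/(-4)) = 2 + (13 + 14*(-¼)) = 2 + (13 - 7/2) = 2 + 19/2 = 23/2 ≈ 11.500)
g(-8)*(-287 + 238) + (F*(-70))*P(-7, 2) = 16*(-287 + 238) + ((23/2)*(-70))*(-5) = 16*(-49) - 805*(-5) = -784 + 4025 = 3241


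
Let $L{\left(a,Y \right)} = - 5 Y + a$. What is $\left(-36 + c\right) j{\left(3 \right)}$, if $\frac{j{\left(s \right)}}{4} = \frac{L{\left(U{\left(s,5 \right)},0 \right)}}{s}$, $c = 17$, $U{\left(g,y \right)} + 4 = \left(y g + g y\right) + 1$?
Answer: $-684$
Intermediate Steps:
$U{\left(g,y \right)} = -3 + 2 g y$ ($U{\left(g,y \right)} = -4 + \left(\left(y g + g y\right) + 1\right) = -4 + \left(\left(g y + g y\right) + 1\right) = -4 + \left(2 g y + 1\right) = -4 + \left(1 + 2 g y\right) = -3 + 2 g y$)
$L{\left(a,Y \right)} = a - 5 Y$
$j{\left(s \right)} = \frac{4 \left(-3 + 10 s\right)}{s}$ ($j{\left(s \right)} = 4 \frac{\left(-3 + 2 s 5\right) - 0}{s} = 4 \frac{\left(-3 + 10 s\right) + 0}{s} = 4 \frac{-3 + 10 s}{s} = \frac{4 \left(-3 + 10 s\right)}{s}$)
$\left(-36 + c\right) j{\left(3 \right)} = \left(-36 + 17\right) \left(40 - \frac{12}{3}\right) = - 19 \left(40 - 4\right) = \left(-19\right) 36 = -684$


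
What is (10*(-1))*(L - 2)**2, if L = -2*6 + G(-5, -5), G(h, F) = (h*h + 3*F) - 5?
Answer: -810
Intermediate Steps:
G(h, F) = -5 + h**2 + 3*F (G(h, F) = (h**2 + 3*F) - 5 = -5 + h**2 + 3*F)
L = -7 (L = -2*6 + (-5 + (-5)**2 + 3*(-5)) = -12 + (-5 + 25 - 15) = -12 + 5 = -7)
(10*(-1))*(L - 2)**2 = (10*(-1))*(-7 - 2)**2 = -10*(-9)**2 = -10*81 = -810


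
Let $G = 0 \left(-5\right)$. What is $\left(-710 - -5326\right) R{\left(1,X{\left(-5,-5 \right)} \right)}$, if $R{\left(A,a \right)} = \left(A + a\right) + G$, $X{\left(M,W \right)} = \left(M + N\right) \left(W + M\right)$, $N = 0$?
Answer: $235416$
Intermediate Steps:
$X{\left(M,W \right)} = M \left(M + W\right)$ ($X{\left(M,W \right)} = \left(M + 0\right) \left(W + M\right) = M \left(M + W\right)$)
$G = 0$
$R{\left(A,a \right)} = A + a$ ($R{\left(A,a \right)} = \left(A + a\right) + 0 = A + a$)
$\left(-710 - -5326\right) R{\left(1,X{\left(-5,-5 \right)} \right)} = \left(-710 - -5326\right) \left(1 - 5 \left(-5 - 5\right)\right) = \left(-710 + 5326\right) \left(1 - -50\right) = 4616 \left(1 + 50\right) = 4616 \cdot 51 = 235416$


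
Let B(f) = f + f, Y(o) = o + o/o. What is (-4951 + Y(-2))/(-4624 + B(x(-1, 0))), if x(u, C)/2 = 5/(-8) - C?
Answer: 9904/9253 ≈ 1.0704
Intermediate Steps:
x(u, C) = -5/4 - 2*C (x(u, C) = 2*(5/(-8) - C) = 2*(5*(-⅛) - C) = 2*(-5/8 - C) = -5/4 - 2*C)
Y(o) = 1 + o (Y(o) = o + 1 = 1 + o)
B(f) = 2*f
(-4951 + Y(-2))/(-4624 + B(x(-1, 0))) = (-4951 + (1 - 2))/(-4624 + 2*(-5/4 - 2*0)) = (-4951 - 1)/(-4624 + 2*(-5/4 + 0)) = -4952/(-4624 + 2*(-5/4)) = -4952/(-4624 - 5/2) = -4952/(-9253/2) = -4952*(-2/9253) = 9904/9253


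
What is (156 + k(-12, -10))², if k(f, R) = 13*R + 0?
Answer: 676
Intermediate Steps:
k(f, R) = 13*R
(156 + k(-12, -10))² = (156 + 13*(-10))² = (156 - 130)² = 26² = 676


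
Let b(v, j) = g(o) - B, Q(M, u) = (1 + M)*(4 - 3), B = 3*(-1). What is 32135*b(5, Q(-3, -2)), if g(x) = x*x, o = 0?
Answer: 96405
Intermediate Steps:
g(x) = x**2
B = -3
Q(M, u) = 1 + M (Q(M, u) = (1 + M)*1 = 1 + M)
b(v, j) = 3 (b(v, j) = 0**2 - 1*(-3) = 0 + 3 = 3)
32135*b(5, Q(-3, -2)) = 32135*3 = 96405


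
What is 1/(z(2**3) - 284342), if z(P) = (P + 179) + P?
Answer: -1/284147 ≈ -3.5193e-6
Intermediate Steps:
z(P) = 179 + 2*P (z(P) = (179 + P) + P = 179 + 2*P)
1/(z(2**3) - 284342) = 1/((179 + 2*2**3) - 284342) = 1/((179 + 2*8) - 284342) = 1/((179 + 16) - 284342) = 1/(195 - 284342) = 1/(-284147) = -1/284147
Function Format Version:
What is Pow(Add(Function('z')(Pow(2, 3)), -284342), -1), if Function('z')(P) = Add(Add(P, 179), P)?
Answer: Rational(-1, 284147) ≈ -3.5193e-6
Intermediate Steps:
Function('z')(P) = Add(179, Mul(2, P)) (Function('z')(P) = Add(Add(179, P), P) = Add(179, Mul(2, P)))
Pow(Add(Function('z')(Pow(2, 3)), -284342), -1) = Pow(Add(Add(179, Mul(2, Pow(2, 3))), -284342), -1) = Pow(Add(Add(179, Mul(2, 8)), -284342), -1) = Pow(Add(Add(179, 16), -284342), -1) = Pow(Add(195, -284342), -1) = Pow(-284147, -1) = Rational(-1, 284147)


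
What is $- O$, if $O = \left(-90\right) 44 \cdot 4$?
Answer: $15840$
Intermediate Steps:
$O = -15840$ ($O = \left(-3960\right) 4 = -15840$)
$- O = \left(-1\right) \left(-15840\right) = 15840$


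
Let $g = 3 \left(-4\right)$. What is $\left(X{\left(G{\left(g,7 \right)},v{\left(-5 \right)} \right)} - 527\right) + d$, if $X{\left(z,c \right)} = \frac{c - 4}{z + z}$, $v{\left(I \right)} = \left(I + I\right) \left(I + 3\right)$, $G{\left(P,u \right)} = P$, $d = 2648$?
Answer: $\frac{6361}{3} \approx 2120.3$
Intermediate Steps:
$g = -12$
$v{\left(I \right)} = 2 I \left(3 + I\right)$
$X{\left(z,c \right)} = \frac{-4 + c}{2 z}$
$\left(X{\left(G{\left(g,7 \right)},v{\left(-5 \right)} \right)} - 527\right) + d = \left(\frac{-4 + 2 \left(-5\right) \left(3 - 5\right)}{2 \left(-12\right)} - 527\right) + 2648 = \left(\frac{1}{2} \left(- \frac{1}{12}\right) \left(-4 + 2 \left(-5\right) \left(-2\right)\right) - 527\right) + 2648 = \left(\frac{1}{2} \left(- \frac{1}{12}\right) \left(-4 + 20\right) - 527\right) + 2648 = \left(\frac{1}{2} \left(- \frac{1}{12}\right) 16 - 527\right) + 2648 = \left(- \frac{2}{3} - 527\right) + 2648 = - \frac{1583}{3} + 2648 = \frac{6361}{3}$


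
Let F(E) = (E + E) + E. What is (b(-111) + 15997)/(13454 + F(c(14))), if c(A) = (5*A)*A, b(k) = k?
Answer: 7943/8197 ≈ 0.96901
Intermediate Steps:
c(A) = 5*A²
F(E) = 3*E (F(E) = 2*E + E = 3*E)
(b(-111) + 15997)/(13454 + F(c(14))) = (-111 + 15997)/(13454 + 3*(5*14²)) = 15886/(13454 + 3*(5*196)) = 15886/(13454 + 3*980) = 15886/(13454 + 2940) = 15886/16394 = 15886*(1/16394) = 7943/8197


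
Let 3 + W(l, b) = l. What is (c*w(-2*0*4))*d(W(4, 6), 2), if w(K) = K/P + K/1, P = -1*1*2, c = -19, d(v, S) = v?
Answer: 0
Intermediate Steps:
W(l, b) = -3 + l
P = -2 (P = -1*2 = -2)
w(K) = K/2 (w(K) = K/(-2) + K/1 = K*(-½) + K*1 = -K/2 + K = K/2)
(c*w(-2*0*4))*d(W(4, 6), 2) = (-19*-2*0*4/2)*(-3 + 4) = -19*0*4/2*1 = -19*0/2*1 = -19*0*1 = 0*1 = 0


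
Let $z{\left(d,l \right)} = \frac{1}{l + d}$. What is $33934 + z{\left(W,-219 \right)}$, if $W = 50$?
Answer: $\frac{5734845}{169} \approx 33934.0$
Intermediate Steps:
$z{\left(d,l \right)} = \frac{1}{d + l}$
$33934 + z{\left(W,-219 \right)} = 33934 + \frac{1}{50 - 219} = 33934 + \frac{1}{-169} = 33934 - \frac{1}{169} = \frac{5734845}{169}$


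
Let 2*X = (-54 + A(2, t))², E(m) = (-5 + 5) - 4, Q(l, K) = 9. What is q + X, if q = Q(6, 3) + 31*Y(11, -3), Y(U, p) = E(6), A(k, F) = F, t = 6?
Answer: 1037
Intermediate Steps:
E(m) = -4 (E(m) = 0 - 4 = -4)
Y(U, p) = -4
X = 1152 (X = (-54 + 6)²/2 = (½)*(-48)² = (½)*2304 = 1152)
q = -115 (q = 9 + 31*(-4) = 9 - 124 = -115)
q + X = -115 + 1152 = 1037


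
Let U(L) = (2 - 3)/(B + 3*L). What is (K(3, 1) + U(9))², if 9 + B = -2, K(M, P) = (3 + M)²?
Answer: 330625/256 ≈ 1291.5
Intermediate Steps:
B = -11 (B = -9 - 2 = -11)
U(L) = -1/(-11 + 3*L) (U(L) = (2 - 3)/(-11 + 3*L) = -1/(-11 + 3*L))
(K(3, 1) + U(9))² = ((3 + 3)² - 1/(-11 + 3*9))² = (6² - 1/(-11 + 27))² = (36 - 1/16)² = (575/16)² = 330625/256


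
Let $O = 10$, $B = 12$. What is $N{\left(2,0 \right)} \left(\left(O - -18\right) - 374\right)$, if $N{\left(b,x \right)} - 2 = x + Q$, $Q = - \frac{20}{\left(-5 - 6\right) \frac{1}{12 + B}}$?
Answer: $- \frac{173692}{11} \approx -15790.0$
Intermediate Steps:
$Q = \frac{480}{11}$ ($Q = - \frac{20}{\left(-5 - 6\right) \frac{1}{12 + 12}} = - \frac{20}{\left(-11\right) \frac{1}{24}} = - \frac{20}{- \frac{11}{24}} = \left(-20\right) \left(- \frac{24}{11}\right) = \frac{480}{11} \approx 43.636$)
$N{\left(b,x \right)} = \frac{502}{11} + x$ ($N{\left(b,x \right)} = 2 + \left(x + \frac{480}{11}\right) = 2 + \left(\frac{480}{11} + x\right) = \frac{502}{11} + x$)
$N{\left(2,0 \right)} \left(\left(O - -18\right) - 374\right) = \left(\frac{502}{11} + 0\right) \left(\left(10 - -18\right) - 374\right) = \frac{502 \left(\left(10 + 18\right) - 374\right)}{11} = \frac{502 \left(28 - 374\right)}{11} = \frac{502}{11} \left(-346\right) = - \frac{173692}{11}$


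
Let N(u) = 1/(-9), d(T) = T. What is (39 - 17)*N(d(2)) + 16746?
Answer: 150692/9 ≈ 16744.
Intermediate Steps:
N(u) = -⅑
(39 - 17)*N(d(2)) + 16746 = (39 - 17)*(-⅑) + 16746 = 22*(-⅑) + 16746 = -22/9 + 16746 = 150692/9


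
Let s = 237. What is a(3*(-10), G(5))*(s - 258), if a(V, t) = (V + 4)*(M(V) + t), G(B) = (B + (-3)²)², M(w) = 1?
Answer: 107562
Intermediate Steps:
G(B) = (9 + B)² (G(B) = (B + 9)² = (9 + B)²)
a(V, t) = (1 + t)*(4 + V) (a(V, t) = (V + 4)*(1 + t) = (4 + V)*(1 + t) = (1 + t)*(4 + V))
a(3*(-10), G(5))*(s - 258) = (4 + 3*(-10) + 4*(9 + 5)² + (3*(-10))*(9 + 5)²)*(237 - 258) = (4 - 30 + 4*14² - 30*14²)*(-21) = (4 - 30 + 4*196 - 30*196)*(-21) = (4 - 30 + 784 - 5880)*(-21) = -5122*(-21) = 107562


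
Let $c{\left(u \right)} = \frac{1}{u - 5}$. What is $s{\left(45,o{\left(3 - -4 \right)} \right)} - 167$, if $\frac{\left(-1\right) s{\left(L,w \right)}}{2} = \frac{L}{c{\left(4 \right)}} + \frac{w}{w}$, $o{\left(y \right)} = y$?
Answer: $-79$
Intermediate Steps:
$c{\left(u \right)} = \frac{1}{-5 + u}$
$s{\left(L,w \right)} = -2 + 2 L$ ($s{\left(L,w \right)} = - 2 \left(\frac{L}{\frac{1}{-5 + 4}} + \frac{w}{w}\right) = - 2 \left(\frac{L}{\frac{1}{-1}} + 1\right) = - 2 \left(\frac{L}{-1} + 1\right) = - 2 \left(L \left(-1\right) + 1\right) = - 2 \left(- L + 1\right) = - 2 \left(1 - L\right) = -2 + 2 L$)
$s{\left(45,o{\left(3 - -4 \right)} \right)} - 167 = \left(-2 + 2 \cdot 45\right) - 167 = \left(-2 + 90\right) - 167 = 88 - 167 = -79$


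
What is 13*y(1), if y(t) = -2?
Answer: -26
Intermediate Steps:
13*y(1) = 13*(-2) = -26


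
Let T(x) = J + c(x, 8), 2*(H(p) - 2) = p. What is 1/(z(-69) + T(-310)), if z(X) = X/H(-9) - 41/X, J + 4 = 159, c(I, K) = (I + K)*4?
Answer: -345/353558 ≈ -0.00097580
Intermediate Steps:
c(I, K) = 4*I + 4*K
J = 155 (J = -4 + 159 = 155)
H(p) = 2 + p/2
z(X) = -41/X - 2*X/5 (z(X) = X/(2 + (½)*(-9)) - 41/X = X/(2 - 9/2) - 41/X = X/(-5/2) - 41/X = X*(-⅖) - 41/X = -2*X/5 - 41/X = -41/X - 2*X/5)
T(x) = 187 + 4*x (T(x) = 155 + (4*x + 4*8) = 155 + (4*x + 32) = 155 + (32 + 4*x) = 187 + 4*x)
1/(z(-69) + T(-310)) = 1/((-41/(-69) - ⅖*(-69)) + (187 + 4*(-310))) = 1/((-41*(-1/69) + 138/5) + (187 - 1240)) = 1/((41/69 + 138/5) - 1053) = 1/(9727/345 - 1053) = 1/(-353558/345) = -345/353558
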